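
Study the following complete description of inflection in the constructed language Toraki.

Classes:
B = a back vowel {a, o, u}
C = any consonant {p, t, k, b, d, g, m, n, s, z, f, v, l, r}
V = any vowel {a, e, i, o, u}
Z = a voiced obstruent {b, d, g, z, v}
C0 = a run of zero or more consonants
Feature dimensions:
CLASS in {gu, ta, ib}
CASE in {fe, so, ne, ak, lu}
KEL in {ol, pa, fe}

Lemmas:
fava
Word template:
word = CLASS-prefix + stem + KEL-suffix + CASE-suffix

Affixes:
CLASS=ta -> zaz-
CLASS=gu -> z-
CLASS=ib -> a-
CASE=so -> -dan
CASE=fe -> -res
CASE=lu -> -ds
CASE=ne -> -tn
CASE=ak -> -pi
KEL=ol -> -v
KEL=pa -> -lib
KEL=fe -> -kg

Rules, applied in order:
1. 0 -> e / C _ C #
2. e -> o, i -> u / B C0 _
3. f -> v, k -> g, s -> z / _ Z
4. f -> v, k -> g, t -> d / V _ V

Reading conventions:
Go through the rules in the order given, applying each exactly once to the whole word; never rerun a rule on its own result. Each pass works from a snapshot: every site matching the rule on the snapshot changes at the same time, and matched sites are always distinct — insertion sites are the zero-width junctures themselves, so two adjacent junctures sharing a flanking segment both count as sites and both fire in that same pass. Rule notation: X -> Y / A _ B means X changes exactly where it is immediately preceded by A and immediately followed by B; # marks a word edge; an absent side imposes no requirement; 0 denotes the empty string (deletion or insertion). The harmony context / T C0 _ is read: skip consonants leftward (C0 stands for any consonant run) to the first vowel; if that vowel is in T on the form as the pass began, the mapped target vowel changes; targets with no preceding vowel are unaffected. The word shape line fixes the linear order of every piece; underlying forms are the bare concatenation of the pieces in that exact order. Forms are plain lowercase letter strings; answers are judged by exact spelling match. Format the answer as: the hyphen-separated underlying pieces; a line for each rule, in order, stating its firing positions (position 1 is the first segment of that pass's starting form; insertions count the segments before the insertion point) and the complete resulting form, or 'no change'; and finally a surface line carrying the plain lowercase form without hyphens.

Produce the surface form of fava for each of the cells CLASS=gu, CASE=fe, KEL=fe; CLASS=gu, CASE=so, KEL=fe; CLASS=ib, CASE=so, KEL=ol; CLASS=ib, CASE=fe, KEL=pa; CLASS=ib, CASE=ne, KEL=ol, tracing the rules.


cell CLASS=gu, CASE=fe, KEL=fe:
underlying: z-fava-kg-res
1. 0 -> e / C _ C #: no change
2. e -> o, i -> u / B C0 _: fires at position(s) 9: zfavakgros
3. f -> v, k -> g, s -> z / _ Z: fires at position(s) 6: zfavaggros
4. f -> v, k -> g, t -> d / V _ V: no change
surface: zfavaggros

cell CLASS=gu, CASE=so, KEL=fe:
underlying: z-fava-kg-dan
1. 0 -> e / C _ C #: no change
2. e -> o, i -> u / B C0 _: no change
3. f -> v, k -> g, s -> z / _ Z: fires at position(s) 6: zfavaggdan
4. f -> v, k -> g, t -> d / V _ V: no change
surface: zfavaggdan

cell CLASS=ib, CASE=so, KEL=ol:
underlying: a-fava-v-dan
1. 0 -> e / C _ C #: no change
2. e -> o, i -> u / B C0 _: no change
3. f -> v, k -> g, s -> z / _ Z: no change
4. f -> v, k -> g, t -> d / V _ V: fires at position(s) 2: avavavdan
surface: avavavdan

cell CLASS=ib, CASE=fe, KEL=pa:
underlying: a-fava-lib-res
1. 0 -> e / C _ C #: no change
2. e -> o, i -> u / B C0 _: fires at position(s) 7: afavalubres
3. f -> v, k -> g, s -> z / _ Z: no change
4. f -> v, k -> g, t -> d / V _ V: fires at position(s) 2: avavalubres
surface: avavalubres

cell CLASS=ib, CASE=ne, KEL=ol:
underlying: a-fava-v-tn
1. 0 -> e / C _ C #: inserts after position(s) 7: afavavten
2. e -> o, i -> u / B C0 _: fires at position(s) 8: afavavton
3. f -> v, k -> g, s -> z / _ Z: no change
4. f -> v, k -> g, t -> d / V _ V: fires at position(s) 2: avavavton
surface: avavavton


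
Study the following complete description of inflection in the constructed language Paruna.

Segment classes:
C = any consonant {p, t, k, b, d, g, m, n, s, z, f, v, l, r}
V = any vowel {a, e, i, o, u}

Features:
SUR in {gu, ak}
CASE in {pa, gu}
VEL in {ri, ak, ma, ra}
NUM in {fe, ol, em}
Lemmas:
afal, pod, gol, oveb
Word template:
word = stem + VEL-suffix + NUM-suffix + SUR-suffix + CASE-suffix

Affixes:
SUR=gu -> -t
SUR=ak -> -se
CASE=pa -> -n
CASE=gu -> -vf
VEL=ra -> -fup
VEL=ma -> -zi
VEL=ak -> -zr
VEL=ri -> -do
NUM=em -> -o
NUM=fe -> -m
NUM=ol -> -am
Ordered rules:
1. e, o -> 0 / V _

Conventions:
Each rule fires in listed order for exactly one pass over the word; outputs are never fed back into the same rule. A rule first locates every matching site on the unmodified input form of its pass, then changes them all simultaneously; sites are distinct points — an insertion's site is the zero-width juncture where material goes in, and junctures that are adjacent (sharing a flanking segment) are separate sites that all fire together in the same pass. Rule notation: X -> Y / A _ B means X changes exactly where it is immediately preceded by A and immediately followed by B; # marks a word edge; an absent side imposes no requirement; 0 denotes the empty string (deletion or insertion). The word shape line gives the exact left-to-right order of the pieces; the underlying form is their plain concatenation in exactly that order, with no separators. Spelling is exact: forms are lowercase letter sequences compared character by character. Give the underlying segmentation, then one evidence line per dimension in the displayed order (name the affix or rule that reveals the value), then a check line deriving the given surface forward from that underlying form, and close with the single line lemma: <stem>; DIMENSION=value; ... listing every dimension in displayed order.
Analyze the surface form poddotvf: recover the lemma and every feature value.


underlying: pod-do-o-t-vf
SUR=gu - signalled by the affix -t
CASE=gu - signalled by the affix -vf
VEL=ri - signalled by the affix -do
NUM=em - signalled by the affix -o
check: poddootvf -> poddotvf
lemma: pod; SUR=gu; CASE=gu; VEL=ri; NUM=em


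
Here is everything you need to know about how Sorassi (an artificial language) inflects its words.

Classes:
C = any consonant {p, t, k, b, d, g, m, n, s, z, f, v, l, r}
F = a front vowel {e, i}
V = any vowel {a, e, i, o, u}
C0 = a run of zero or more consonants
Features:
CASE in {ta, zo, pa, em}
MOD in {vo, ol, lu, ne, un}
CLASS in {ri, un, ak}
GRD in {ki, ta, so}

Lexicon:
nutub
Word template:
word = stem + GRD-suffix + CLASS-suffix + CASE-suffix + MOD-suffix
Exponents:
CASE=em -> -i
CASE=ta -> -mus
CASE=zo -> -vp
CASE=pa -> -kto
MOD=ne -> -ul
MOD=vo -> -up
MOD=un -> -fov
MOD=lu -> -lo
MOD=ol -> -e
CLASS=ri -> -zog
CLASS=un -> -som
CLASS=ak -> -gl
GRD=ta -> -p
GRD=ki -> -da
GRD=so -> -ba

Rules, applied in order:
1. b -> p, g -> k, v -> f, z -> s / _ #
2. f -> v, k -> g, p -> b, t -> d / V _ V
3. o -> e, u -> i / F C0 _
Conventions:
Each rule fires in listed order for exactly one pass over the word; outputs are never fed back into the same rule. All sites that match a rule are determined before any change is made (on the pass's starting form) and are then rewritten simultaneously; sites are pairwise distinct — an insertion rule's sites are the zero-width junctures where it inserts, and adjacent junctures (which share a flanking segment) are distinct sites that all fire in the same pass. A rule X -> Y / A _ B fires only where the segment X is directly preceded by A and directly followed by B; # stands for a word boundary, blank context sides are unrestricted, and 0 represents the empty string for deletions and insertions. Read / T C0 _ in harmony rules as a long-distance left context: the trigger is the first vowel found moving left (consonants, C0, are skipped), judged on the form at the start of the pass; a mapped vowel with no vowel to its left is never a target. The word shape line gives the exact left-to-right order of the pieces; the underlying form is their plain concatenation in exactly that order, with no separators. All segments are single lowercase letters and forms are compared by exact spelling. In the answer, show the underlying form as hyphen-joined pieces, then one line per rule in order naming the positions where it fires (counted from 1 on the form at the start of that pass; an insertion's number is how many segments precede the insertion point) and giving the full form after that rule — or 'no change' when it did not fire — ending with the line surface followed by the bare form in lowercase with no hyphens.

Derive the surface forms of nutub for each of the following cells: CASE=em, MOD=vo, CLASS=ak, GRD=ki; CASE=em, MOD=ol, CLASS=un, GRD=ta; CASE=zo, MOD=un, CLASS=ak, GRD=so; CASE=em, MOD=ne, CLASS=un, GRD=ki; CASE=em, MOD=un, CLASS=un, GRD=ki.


cell CASE=em, MOD=vo, CLASS=ak, GRD=ki:
underlying: nutub-da-gl-i-up
1. b -> p, g -> k, v -> f, z -> s / _ #: no change
2. f -> v, k -> g, p -> b, t -> d / V _ V: fires at position(s) 3: nudubdagliup
3. o -> e, u -> i / F C0 _: fires at position(s) 11: nudubdagliip
surface: nudubdagliip

cell CASE=em, MOD=ol, CLASS=un, GRD=ta:
underlying: nutub-p-som-i-e
1. b -> p, g -> k, v -> f, z -> s / _ #: no change
2. f -> v, k -> g, p -> b, t -> d / V _ V: fires at position(s) 3: nudubpsomie
3. o -> e, u -> i / F C0 _: no change
surface: nudubpsomie

cell CASE=zo, MOD=un, CLASS=ak, GRD=so:
underlying: nutub-ba-gl-vp-fov
1. b -> p, g -> k, v -> f, z -> s / _ #: fires at position(s) 14: nutubbaglvpfof
2. f -> v, k -> g, p -> b, t -> d / V _ V: fires at position(s) 3: nudubbaglvpfof
3. o -> e, u -> i / F C0 _: no change
surface: nudubbaglvpfof

cell CASE=em, MOD=ne, CLASS=un, GRD=ki:
underlying: nutub-da-som-i-ul
1. b -> p, g -> k, v -> f, z -> s / _ #: no change
2. f -> v, k -> g, p -> b, t -> d / V _ V: fires at position(s) 3: nudubdasomiul
3. o -> e, u -> i / F C0 _: fires at position(s) 12: nudubdasomiil
surface: nudubdasomiil

cell CASE=em, MOD=un, CLASS=un, GRD=ki:
underlying: nutub-da-som-i-fov
1. b -> p, g -> k, v -> f, z -> s / _ #: fires at position(s) 14: nutubdasomifof
2. f -> v, k -> g, p -> b, t -> d / V _ V: fires at position(s) 3, 12: nudubdasomivof
3. o -> e, u -> i / F C0 _: fires at position(s) 13: nudubdasomivef
surface: nudubdasomivef


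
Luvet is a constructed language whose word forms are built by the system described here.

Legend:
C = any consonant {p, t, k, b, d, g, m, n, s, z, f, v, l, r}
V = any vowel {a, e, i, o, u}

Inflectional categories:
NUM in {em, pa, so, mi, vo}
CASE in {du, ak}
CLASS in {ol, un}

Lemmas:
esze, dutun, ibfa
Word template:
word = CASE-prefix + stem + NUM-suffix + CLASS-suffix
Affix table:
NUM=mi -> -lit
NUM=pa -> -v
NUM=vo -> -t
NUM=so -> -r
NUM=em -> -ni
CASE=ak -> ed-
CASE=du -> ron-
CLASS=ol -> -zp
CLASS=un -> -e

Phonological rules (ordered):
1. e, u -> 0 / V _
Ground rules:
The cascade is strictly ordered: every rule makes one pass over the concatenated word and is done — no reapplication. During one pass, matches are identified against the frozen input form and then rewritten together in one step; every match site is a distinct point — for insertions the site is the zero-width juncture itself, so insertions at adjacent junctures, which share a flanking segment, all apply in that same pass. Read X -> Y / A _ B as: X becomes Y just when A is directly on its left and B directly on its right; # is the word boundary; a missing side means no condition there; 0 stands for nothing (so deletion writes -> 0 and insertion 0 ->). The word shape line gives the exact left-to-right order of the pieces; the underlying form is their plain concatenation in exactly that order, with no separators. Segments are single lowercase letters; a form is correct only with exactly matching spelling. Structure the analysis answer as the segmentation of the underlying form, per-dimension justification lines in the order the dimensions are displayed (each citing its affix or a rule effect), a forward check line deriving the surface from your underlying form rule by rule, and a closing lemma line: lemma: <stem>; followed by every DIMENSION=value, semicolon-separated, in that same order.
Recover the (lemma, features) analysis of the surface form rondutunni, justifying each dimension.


underlying: ron-dutun-ni-e
NUM=em - signalled by the affix -ni
CASE=du - signalled by the affix ron-
CLASS=un - signalled by the affix -e
check: rondutunnie -> rondutunni
lemma: dutun; NUM=em; CASE=du; CLASS=un


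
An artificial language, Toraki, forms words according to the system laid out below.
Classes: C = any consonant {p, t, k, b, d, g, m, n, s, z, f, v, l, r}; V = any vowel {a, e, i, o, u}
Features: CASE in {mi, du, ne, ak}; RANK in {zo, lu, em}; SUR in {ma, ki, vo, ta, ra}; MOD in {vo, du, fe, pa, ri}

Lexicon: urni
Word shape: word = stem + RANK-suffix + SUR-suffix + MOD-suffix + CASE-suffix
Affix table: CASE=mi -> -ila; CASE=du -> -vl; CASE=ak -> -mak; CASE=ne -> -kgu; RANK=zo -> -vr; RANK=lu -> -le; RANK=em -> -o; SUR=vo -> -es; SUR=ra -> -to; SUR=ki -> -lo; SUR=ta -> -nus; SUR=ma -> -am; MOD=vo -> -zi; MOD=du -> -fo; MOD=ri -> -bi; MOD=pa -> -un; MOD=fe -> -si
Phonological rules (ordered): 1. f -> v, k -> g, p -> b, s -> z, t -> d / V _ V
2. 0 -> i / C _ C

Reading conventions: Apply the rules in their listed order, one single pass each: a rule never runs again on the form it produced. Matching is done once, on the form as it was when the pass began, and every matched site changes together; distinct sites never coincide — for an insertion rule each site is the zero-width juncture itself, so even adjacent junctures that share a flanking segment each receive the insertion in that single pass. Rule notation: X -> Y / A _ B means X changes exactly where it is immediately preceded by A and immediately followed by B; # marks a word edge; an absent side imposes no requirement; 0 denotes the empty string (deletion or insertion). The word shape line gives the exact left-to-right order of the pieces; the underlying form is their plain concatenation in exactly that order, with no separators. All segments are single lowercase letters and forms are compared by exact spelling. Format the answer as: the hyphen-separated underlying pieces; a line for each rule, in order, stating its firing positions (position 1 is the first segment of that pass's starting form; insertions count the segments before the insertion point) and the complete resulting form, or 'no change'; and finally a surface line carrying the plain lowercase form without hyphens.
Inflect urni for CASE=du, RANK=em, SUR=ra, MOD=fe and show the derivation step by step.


underlying: urni-o-to-si-vl
1. f -> v, k -> g, p -> b, s -> z, t -> d / V _ V: fires at position(s) 6, 8: urniodozivl
2. 0 -> i / C _ C: inserts after position(s) 2, 10: uriniodozivil
surface: uriniodozivil


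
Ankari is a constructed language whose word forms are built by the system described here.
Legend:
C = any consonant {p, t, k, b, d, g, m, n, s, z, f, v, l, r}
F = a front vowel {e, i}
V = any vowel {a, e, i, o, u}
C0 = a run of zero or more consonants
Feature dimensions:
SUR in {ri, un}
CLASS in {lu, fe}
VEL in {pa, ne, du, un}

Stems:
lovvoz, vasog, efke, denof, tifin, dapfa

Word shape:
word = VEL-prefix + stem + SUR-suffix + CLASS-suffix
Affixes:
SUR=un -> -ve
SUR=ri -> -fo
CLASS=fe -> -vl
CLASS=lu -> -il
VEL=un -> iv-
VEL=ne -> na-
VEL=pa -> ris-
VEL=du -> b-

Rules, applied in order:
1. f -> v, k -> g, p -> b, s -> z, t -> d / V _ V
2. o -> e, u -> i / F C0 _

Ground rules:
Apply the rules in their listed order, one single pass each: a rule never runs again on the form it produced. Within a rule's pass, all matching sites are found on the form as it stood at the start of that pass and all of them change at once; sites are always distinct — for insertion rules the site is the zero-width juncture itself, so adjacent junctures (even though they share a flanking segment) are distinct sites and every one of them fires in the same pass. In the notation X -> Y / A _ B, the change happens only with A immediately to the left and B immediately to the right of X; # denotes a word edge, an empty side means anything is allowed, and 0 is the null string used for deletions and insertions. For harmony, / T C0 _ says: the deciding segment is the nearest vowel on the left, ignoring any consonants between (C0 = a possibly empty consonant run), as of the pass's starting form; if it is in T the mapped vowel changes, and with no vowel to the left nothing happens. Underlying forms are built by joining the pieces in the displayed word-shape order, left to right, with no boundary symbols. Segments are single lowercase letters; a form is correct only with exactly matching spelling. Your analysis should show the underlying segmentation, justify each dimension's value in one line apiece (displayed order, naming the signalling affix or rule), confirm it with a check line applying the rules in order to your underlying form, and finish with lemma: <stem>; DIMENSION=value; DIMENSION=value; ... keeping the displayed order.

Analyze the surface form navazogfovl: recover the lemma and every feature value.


underlying: na-vasog-fo-vl
SUR=ri - signalled by the affix -fo
CLASS=fe - signalled by the affix -vl
VEL=ne - signalled by the affix na-
check: navasogfovl -> navazogfovl -> navazogfovl
lemma: vasog; SUR=ri; CLASS=fe; VEL=ne


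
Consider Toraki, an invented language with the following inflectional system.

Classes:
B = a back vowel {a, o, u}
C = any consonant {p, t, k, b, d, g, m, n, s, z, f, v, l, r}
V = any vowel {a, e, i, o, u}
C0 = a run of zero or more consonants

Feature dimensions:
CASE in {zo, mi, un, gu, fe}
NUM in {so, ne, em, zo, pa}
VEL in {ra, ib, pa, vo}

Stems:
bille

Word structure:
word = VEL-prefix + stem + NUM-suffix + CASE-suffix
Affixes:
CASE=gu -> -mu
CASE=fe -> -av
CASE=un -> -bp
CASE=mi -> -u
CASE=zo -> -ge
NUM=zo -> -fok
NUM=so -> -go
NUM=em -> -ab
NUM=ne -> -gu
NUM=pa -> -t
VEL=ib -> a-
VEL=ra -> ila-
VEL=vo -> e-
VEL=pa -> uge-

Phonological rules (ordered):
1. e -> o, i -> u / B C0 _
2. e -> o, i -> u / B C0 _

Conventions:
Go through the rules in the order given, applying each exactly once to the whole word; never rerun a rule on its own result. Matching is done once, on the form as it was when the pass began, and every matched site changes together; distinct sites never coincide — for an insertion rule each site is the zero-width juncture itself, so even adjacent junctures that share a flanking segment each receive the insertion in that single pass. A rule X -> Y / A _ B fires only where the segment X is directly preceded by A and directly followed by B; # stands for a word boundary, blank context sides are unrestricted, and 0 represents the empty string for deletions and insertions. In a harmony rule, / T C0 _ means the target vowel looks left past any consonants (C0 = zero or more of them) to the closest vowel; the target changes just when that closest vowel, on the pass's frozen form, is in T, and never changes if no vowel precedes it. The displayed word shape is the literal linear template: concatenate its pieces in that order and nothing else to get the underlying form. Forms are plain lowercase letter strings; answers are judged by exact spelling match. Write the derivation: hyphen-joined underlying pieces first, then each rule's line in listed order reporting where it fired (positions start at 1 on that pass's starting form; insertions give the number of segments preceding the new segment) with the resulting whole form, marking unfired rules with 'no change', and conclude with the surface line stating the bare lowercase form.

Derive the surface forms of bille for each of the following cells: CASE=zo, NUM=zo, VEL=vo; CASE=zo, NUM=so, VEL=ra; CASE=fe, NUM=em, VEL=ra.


cell CASE=zo, NUM=zo, VEL=vo:
underlying: e-bille-fok-ge
1. e -> o, i -> u / B C0 _: fires at position(s) 11: ebillefokgo
2. e -> o, i -> u / B C0 _: no change
surface: ebillefokgo

cell CASE=zo, NUM=so, VEL=ra:
underlying: ila-bille-go-ge
1. e -> o, i -> u / B C0 _: fires at position(s) 5, 12: ilabullegogo
2. e -> o, i -> u / B C0 _: fires at position(s) 8: ilabullogogo
surface: ilabullogogo

cell CASE=fe, NUM=em, VEL=ra:
underlying: ila-bille-ab-av
1. e -> o, i -> u / B C0 _: fires at position(s) 5: ilabulleabav
2. e -> o, i -> u / B C0 _: fires at position(s) 8: ilabulloabav
surface: ilabulloabav


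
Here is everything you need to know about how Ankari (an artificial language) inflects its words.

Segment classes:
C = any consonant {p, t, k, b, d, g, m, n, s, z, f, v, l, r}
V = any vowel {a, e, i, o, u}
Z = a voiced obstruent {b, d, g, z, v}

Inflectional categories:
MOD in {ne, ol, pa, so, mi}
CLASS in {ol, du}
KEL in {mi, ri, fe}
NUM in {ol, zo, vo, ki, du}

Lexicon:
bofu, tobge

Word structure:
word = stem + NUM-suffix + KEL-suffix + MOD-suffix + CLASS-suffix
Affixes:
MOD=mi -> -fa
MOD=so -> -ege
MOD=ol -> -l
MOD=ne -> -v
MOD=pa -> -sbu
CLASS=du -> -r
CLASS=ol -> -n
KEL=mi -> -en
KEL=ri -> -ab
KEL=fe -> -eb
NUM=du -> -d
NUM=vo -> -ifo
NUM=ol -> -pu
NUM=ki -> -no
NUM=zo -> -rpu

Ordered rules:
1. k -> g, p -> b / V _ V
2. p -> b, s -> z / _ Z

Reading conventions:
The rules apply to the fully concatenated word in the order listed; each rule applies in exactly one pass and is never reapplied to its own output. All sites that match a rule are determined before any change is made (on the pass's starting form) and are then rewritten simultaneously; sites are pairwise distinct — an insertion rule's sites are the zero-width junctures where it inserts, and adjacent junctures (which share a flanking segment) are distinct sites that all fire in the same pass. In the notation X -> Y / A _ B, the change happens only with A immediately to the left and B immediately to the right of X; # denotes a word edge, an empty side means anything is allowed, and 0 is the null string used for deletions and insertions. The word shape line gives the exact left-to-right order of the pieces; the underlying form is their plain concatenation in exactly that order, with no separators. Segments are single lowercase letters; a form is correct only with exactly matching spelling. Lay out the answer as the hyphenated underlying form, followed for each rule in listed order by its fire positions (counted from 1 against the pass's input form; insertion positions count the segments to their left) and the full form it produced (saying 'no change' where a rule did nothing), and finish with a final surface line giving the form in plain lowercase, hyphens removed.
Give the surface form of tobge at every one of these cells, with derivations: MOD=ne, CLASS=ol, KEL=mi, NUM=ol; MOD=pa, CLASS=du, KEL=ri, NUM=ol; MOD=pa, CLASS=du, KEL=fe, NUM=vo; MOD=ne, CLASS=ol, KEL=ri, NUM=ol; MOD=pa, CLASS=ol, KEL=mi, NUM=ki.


cell MOD=ne, CLASS=ol, KEL=mi, NUM=ol:
underlying: tobge-pu-en-v-n
1. k -> g, p -> b / V _ V: fires at position(s) 6: tobgebuenvn
2. p -> b, s -> z / _ Z: no change
surface: tobgebuenvn

cell MOD=pa, CLASS=du, KEL=ri, NUM=ol:
underlying: tobge-pu-ab-sbu-r
1. k -> g, p -> b / V _ V: fires at position(s) 6: tobgebuabsbur
2. p -> b, s -> z / _ Z: fires at position(s) 10: tobgebuabzbur
surface: tobgebuabzbur

cell MOD=pa, CLASS=du, KEL=fe, NUM=vo:
underlying: tobge-ifo-eb-sbu-r
1. k -> g, p -> b / V _ V: no change
2. p -> b, s -> z / _ Z: fires at position(s) 11: tobgeifoebzbur
surface: tobgeifoebzbur

cell MOD=ne, CLASS=ol, KEL=ri, NUM=ol:
underlying: tobge-pu-ab-v-n
1. k -> g, p -> b / V _ V: fires at position(s) 6: tobgebuabvn
2. p -> b, s -> z / _ Z: no change
surface: tobgebuabvn

cell MOD=pa, CLASS=ol, KEL=mi, NUM=ki:
underlying: tobge-no-en-sbu-n
1. k -> g, p -> b / V _ V: no change
2. p -> b, s -> z / _ Z: fires at position(s) 10: tobgenoenzbun
surface: tobgenoenzbun


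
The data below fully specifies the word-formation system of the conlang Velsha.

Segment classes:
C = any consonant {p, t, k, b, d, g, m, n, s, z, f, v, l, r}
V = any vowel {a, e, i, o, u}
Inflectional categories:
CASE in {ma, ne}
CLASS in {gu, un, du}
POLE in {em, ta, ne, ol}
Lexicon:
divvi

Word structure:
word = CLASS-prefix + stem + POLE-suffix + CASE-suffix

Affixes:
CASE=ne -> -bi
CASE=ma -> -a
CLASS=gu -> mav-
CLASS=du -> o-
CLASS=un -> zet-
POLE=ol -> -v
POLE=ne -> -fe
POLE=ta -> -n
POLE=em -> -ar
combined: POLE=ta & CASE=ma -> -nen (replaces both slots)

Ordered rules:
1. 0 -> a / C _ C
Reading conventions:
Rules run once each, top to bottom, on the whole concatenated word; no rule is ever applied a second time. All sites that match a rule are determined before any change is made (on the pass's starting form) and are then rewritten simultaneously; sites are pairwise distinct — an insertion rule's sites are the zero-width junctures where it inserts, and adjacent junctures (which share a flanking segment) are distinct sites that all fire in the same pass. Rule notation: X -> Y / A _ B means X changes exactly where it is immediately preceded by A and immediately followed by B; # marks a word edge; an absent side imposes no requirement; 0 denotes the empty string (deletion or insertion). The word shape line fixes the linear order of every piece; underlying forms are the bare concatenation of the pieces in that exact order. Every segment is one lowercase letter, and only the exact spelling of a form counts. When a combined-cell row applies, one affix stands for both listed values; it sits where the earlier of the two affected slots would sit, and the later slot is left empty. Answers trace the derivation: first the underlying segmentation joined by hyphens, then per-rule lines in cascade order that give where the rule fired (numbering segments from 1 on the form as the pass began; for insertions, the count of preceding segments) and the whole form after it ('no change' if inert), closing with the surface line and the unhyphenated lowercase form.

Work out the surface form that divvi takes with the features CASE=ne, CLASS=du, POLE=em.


underlying: o-divvi-ar-bi
1. 0 -> a / C _ C: inserts after position(s) 4, 8: odivaviarabi
surface: odivaviarabi


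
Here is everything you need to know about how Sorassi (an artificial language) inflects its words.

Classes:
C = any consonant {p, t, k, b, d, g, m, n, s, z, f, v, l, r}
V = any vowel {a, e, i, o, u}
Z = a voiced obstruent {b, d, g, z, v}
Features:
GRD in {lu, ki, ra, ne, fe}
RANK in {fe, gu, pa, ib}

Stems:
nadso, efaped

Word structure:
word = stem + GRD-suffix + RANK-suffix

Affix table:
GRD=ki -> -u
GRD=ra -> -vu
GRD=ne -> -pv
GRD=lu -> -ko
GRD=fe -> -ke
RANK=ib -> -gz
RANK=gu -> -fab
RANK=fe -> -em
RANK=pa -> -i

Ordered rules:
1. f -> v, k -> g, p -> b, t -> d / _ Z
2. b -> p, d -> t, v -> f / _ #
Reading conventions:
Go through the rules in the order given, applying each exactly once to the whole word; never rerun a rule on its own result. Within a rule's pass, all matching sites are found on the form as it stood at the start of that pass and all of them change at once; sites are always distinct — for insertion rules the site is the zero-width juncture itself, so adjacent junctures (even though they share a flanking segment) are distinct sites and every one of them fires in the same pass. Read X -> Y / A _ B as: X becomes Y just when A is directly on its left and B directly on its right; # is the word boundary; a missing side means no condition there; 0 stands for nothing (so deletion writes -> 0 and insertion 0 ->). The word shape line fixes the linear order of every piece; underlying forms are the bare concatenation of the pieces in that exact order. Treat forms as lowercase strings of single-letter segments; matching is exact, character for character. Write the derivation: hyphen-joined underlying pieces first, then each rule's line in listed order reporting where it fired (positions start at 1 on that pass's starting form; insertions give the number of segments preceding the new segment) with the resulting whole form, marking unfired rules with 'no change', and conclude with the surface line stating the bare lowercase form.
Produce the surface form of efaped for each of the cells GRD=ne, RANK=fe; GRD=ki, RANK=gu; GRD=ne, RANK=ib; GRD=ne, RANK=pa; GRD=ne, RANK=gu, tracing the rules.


cell GRD=ne, RANK=fe:
underlying: efaped-pv-em
1. f -> v, k -> g, p -> b, t -> d / _ Z: fires at position(s) 7: efapedbvem
2. b -> p, d -> t, v -> f / _ #: no change
surface: efapedbvem

cell GRD=ki, RANK=gu:
underlying: efaped-u-fab
1. f -> v, k -> g, p -> b, t -> d / _ Z: no change
2. b -> p, d -> t, v -> f / _ #: fires at position(s) 10: efapedufap
surface: efapedufap

cell GRD=ne, RANK=ib:
underlying: efaped-pv-gz
1. f -> v, k -> g, p -> b, t -> d / _ Z: fires at position(s) 7: efapedbvgz
2. b -> p, d -> t, v -> f / _ #: no change
surface: efapedbvgz

cell GRD=ne, RANK=pa:
underlying: efaped-pv-i
1. f -> v, k -> g, p -> b, t -> d / _ Z: fires at position(s) 7: efapedbvi
2. b -> p, d -> t, v -> f / _ #: no change
surface: efapedbvi

cell GRD=ne, RANK=gu:
underlying: efaped-pv-fab
1. f -> v, k -> g, p -> b, t -> d / _ Z: fires at position(s) 7: efapedbvfab
2. b -> p, d -> t, v -> f / _ #: fires at position(s) 11: efapedbvfap
surface: efapedbvfap


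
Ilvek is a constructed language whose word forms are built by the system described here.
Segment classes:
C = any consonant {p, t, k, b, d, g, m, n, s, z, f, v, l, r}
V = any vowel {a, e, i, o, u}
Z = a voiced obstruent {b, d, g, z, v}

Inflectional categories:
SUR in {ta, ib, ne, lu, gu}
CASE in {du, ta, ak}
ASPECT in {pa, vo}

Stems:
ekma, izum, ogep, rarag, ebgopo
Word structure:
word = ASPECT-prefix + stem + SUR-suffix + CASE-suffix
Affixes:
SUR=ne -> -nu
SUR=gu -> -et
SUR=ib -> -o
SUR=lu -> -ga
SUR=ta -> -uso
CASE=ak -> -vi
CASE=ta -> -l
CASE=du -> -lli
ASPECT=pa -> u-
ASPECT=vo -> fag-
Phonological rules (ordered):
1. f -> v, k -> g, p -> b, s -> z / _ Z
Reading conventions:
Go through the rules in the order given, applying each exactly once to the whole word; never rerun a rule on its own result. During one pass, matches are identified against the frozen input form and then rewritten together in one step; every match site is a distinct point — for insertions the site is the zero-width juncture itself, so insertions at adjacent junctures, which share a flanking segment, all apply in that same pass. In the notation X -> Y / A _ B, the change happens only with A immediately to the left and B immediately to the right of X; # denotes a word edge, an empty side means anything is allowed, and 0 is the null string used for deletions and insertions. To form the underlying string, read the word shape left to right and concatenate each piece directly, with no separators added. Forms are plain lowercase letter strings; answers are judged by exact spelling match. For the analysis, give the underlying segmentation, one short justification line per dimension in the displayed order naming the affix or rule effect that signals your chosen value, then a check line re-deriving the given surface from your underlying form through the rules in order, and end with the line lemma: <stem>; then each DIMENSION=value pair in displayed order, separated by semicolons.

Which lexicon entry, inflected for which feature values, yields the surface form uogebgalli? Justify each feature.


underlying: u-ogep-ga-lli
SUR=lu - signalled by the affix -ga
CASE=du - signalled by the affix -lli
ASPECT=pa - signalled by the affix u-
check: uogepgalli -> uogebgalli
lemma: ogep; SUR=lu; CASE=du; ASPECT=pa


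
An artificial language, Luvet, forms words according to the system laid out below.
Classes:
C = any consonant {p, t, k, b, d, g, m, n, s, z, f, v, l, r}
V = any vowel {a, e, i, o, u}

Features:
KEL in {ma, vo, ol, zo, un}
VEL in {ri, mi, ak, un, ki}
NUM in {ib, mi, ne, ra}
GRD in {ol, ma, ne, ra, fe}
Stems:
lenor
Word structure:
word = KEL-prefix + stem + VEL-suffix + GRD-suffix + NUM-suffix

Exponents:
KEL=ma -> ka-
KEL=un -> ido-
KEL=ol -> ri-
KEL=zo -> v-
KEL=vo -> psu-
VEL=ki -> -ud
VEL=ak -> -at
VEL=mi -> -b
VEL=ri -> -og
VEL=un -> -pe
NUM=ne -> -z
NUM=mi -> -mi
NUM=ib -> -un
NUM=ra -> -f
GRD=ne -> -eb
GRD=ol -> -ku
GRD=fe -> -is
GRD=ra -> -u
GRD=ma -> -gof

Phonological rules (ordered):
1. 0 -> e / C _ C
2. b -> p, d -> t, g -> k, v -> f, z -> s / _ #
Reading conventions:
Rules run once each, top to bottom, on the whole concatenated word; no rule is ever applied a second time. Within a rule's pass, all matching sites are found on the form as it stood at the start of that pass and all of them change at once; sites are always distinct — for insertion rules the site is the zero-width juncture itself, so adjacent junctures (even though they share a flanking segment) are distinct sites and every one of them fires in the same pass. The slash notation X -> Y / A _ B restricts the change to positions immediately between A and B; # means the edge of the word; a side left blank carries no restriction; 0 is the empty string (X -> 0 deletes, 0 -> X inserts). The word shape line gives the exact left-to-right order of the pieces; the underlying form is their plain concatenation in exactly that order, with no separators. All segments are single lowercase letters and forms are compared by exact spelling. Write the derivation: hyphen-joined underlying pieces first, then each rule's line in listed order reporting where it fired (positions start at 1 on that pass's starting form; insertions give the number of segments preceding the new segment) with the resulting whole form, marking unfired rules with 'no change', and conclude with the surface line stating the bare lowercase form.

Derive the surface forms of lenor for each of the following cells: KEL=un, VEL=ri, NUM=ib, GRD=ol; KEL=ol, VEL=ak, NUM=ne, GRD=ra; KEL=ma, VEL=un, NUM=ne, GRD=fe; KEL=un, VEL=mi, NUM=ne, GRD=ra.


cell KEL=un, VEL=ri, NUM=ib, GRD=ol:
underlying: ido-lenor-og-ku-un
1. 0 -> e / C _ C: inserts after position(s) 10: idolenorogekuun
2. b -> p, d -> t, g -> k, v -> f, z -> s / _ #: no change
surface: idolenorogekuun

cell KEL=ol, VEL=ak, NUM=ne, GRD=ra:
underlying: ri-lenor-at-u-z
1. 0 -> e / C _ C: no change
2. b -> p, d -> t, g -> k, v -> f, z -> s / _ #: fires at position(s) 11: rilenoratus
surface: rilenoratus

cell KEL=ma, VEL=un, NUM=ne, GRD=fe:
underlying: ka-lenor-pe-is-z
1. 0 -> e / C _ C: inserts after position(s) 7, 11: kalenorepeisez
2. b -> p, d -> t, g -> k, v -> f, z -> s / _ #: fires at position(s) 14: kalenorepeises
surface: kalenorepeises

cell KEL=un, VEL=mi, NUM=ne, GRD=ra:
underlying: ido-lenor-b-u-z
1. 0 -> e / C _ C: inserts after position(s) 8: idolenorebuz
2. b -> p, d -> t, g -> k, v -> f, z -> s / _ #: fires at position(s) 12: idolenorebus
surface: idolenorebus


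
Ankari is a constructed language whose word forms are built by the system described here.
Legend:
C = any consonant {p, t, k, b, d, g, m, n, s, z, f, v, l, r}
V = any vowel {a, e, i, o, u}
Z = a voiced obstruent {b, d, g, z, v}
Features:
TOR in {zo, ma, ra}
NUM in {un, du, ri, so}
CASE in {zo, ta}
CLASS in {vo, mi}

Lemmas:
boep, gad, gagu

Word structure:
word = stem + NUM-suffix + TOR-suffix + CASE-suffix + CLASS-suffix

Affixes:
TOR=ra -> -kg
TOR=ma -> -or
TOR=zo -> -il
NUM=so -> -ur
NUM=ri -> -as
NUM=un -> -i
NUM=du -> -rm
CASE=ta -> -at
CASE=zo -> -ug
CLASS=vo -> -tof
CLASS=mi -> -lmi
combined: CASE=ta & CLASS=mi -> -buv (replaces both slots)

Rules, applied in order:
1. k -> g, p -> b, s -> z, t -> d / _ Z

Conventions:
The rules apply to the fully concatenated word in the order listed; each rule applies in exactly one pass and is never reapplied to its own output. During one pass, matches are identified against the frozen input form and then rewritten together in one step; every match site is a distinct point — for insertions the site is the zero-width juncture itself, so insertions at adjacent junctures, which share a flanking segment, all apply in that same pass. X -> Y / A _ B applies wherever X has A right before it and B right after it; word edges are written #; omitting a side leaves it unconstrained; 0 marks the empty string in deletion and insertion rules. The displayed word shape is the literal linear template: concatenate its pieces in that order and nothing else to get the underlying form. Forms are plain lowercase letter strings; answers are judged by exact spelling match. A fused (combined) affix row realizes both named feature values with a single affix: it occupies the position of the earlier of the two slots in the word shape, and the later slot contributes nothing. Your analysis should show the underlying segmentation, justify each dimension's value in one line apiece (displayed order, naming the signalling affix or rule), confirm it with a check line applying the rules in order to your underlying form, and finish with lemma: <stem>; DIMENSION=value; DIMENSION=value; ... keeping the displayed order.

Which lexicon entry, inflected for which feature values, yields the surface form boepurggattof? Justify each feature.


underlying: boep-ur-kg-at-tof
TOR=ra - signalled by the affix -kg
NUM=so - signalled by the affix -ur
CASE=ta - signalled by the affix -at
CLASS=vo - signalled by the affix -tof
check: boepurkgattof -> boepurggattof
lemma: boep; TOR=ra; NUM=so; CASE=ta; CLASS=vo


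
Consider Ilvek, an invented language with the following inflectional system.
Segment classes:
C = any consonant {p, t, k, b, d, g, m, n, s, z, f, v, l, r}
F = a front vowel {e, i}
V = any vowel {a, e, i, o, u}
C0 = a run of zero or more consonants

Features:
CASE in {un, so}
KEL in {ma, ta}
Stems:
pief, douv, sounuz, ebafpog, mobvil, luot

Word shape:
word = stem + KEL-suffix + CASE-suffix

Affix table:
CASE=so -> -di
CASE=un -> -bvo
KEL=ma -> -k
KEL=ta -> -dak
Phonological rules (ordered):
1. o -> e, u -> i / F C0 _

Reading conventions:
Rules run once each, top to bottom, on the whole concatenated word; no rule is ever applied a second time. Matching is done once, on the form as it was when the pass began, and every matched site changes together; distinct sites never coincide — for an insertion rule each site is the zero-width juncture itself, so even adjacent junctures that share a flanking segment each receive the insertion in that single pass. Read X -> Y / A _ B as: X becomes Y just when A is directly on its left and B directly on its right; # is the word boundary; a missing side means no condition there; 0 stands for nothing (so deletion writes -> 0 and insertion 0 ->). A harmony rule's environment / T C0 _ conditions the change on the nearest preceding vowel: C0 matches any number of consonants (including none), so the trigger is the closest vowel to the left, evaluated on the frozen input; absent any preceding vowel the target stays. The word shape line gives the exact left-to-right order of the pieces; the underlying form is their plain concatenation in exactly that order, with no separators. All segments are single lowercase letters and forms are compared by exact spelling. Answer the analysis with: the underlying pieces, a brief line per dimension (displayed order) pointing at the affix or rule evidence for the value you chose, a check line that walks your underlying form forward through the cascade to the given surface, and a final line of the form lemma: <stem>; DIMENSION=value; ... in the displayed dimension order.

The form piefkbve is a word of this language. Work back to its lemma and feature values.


underlying: pief-k-bvo
CASE=un - signalled by the affix -bvo
KEL=ma - signalled by the affix -k
check: piefkbvo -> piefkbve
lemma: pief; CASE=un; KEL=ma


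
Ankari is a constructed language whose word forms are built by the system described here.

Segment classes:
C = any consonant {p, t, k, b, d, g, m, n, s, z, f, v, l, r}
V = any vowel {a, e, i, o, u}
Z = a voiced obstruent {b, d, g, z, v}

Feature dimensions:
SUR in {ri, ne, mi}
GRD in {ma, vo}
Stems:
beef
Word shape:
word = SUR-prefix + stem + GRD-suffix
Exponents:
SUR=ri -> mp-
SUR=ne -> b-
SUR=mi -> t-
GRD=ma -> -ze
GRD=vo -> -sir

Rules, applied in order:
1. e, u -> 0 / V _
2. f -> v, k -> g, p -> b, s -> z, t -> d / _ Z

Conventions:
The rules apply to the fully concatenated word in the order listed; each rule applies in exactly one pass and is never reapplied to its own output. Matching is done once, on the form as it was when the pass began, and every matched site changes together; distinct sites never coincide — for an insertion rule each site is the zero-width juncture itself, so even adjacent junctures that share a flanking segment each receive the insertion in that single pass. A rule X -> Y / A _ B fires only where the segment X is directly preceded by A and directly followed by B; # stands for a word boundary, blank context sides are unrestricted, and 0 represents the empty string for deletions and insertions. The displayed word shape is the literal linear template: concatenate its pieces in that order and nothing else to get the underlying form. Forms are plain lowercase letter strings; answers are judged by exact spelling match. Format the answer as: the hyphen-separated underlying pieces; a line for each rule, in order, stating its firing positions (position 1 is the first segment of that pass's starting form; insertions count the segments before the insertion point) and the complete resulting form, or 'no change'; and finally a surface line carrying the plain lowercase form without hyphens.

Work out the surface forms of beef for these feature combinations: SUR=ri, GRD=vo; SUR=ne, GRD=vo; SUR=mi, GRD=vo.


cell SUR=ri, GRD=vo:
underlying: mp-beef-sir
1. e, u -> 0 / V _: fires at position(s) 5: mpbefsir
2. f -> v, k -> g, p -> b, s -> z, t -> d / _ Z: fires at position(s) 2: mbbefsir
surface: mbbefsir

cell SUR=ne, GRD=vo:
underlying: b-beef-sir
1. e, u -> 0 / V _: fires at position(s) 4: bbefsir
2. f -> v, k -> g, p -> b, s -> z, t -> d / _ Z: no change
surface: bbefsir

cell SUR=mi, GRD=vo:
underlying: t-beef-sir
1. e, u -> 0 / V _: fires at position(s) 4: tbefsir
2. f -> v, k -> g, p -> b, s -> z, t -> d / _ Z: fires at position(s) 1: dbefsir
surface: dbefsir
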